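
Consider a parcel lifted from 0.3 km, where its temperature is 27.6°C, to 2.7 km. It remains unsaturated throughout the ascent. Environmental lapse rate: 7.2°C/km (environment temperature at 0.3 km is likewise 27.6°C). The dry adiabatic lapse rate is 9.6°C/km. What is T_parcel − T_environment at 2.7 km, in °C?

Parcel:
  From 300 m to 2700 m (dry): cools by 9.6 × 2.4 = 23.04°C, giving 4.56°C.
Environment:
  From 300 m to 2700 m (environment): cools by 7.2 × 2.4 = 17.28°C, giving 10.32°C.
T_parcel − T_env = 4.56 − 10.32 = -5.76°C

-5.76°C (parcel cooler than environment)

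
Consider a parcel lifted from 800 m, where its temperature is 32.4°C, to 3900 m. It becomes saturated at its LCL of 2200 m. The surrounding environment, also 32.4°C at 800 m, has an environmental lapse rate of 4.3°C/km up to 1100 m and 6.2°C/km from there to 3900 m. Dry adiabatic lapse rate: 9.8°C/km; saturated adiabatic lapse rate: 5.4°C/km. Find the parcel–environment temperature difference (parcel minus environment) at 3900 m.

Parcel:
  800–2200 m, dry: Δz = 1.4 km ⇒ ΔT = -13.72°C; T = 18.68°C
  2200–3900 m, saturated: Δz = 1.7 km ⇒ ΔT = -9.18°C; T = 9.5°C
Environment:
  800–1100 m, environment, lower layer: Δz = 0.3 km ⇒ ΔT = -1.29°C; T = 31.11°C
  1100–3900 m, environment, upper layer: Δz = 2.8 km ⇒ ΔT = -17.36°C; T = 13.75°C
T_parcel − T_env = 9.5 − 13.75 = -4.25°C

-4.25°C (parcel cooler than environment)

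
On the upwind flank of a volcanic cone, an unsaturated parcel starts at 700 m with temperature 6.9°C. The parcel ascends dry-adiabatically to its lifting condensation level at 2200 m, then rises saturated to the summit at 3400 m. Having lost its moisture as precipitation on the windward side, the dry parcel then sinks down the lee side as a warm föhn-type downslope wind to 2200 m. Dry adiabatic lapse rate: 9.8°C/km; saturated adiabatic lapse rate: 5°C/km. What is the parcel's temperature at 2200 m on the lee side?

-2.04°C

From 700 m to 2200 m (dry): cools by 9.8 × 1.5 = 14.7°C, giving -7.8°C.
From 2200 m to 3400 m (saturated): cools by 5 × 1.2 = 6°C, giving -13.8°C.
From 3400 m to 2200 m (dry descent): warms by 9.8 × 1.2 = 11.76°C, giving -2.04°C.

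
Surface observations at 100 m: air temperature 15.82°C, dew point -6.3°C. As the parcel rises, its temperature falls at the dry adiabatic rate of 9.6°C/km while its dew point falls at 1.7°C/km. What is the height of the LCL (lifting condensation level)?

2900 m

T and T_d converge at 9.6 − 1.7 = 7.9°C per km
Height above start = (15.82 − (-6.3)) / 7.9 = 2.8 km
LCL altitude = 100 m + 2800 m = 2900 m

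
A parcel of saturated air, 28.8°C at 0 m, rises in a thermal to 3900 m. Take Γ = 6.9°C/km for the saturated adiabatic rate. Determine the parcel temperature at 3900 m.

From 0 m to 3900 m (saturated adiabatic): cools by 6.9 × 3.9 = 26.91°C, giving 1.89°C.

1.89°C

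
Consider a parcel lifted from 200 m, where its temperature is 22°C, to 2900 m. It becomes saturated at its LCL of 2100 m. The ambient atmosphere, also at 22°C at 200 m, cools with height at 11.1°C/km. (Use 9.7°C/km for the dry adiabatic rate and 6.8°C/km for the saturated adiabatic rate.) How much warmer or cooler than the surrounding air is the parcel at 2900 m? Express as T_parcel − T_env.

Parcel:
  200 → 2100 m (dry, 9.7°C/km): ΔT = -9.7 × 1.9 = -18.43°C → T = 3.57°C
  2100 → 2900 m (saturated, 6.8°C/km): ΔT = -6.8 × 0.8 = -5.44°C → T = -1.87°C
Environment:
  200 → 2900 m (environment, 11.1°C/km): ΔT = -11.1 × 2.7 = -29.97°C → T = -7.97°C
T_parcel − T_env = -1.87 − (-7.97) = +6.1°C

+6.1°C (parcel warmer than environment)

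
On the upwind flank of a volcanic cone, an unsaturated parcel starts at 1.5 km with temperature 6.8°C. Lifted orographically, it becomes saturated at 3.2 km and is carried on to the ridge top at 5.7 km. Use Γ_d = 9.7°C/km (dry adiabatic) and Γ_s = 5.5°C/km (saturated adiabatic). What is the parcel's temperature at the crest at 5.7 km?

1500–3200 m, dry: Δz = 1.7 km ⇒ ΔT = -16.49°C; T = -9.69°C
3200–5700 m, saturated: Δz = 2.5 km ⇒ ΔT = -13.75°C; T = -23.44°C

-23.44°C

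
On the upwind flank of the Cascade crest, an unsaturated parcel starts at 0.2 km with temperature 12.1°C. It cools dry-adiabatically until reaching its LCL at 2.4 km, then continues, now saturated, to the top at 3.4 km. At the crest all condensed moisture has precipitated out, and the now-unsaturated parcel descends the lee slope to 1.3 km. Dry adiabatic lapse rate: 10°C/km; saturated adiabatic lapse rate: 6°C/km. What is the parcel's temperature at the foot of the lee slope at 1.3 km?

5.1°C

200 → 2400 m (dry, 10°C/km): ΔT = -10 × 2.2 = -22°C → T = -9.9°C
2400 → 3400 m (saturated, 6°C/km): ΔT = -6 × 1 = -6°C → T = -15.9°C
3400 → 1300 m (dry descent, 10°C/km): ΔT = +10 × 2.1 = +21°C → T = 5.1°C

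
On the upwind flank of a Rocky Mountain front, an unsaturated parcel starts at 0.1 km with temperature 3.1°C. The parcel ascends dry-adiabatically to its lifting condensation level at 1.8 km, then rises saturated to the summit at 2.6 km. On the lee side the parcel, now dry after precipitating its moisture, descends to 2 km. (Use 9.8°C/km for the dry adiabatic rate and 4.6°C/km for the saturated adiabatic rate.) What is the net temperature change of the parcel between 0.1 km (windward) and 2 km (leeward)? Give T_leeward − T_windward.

-14.46°C

Dry to 1800 m: -9.8 × 1.7 km = -16.66°C, so T = -13.56°C.
Saturated to 2600 m: -4.6 × 0.8 km = -3.68°C, so T = -17.24°C.
Dry descent to 2000 m: +9.8 × 0.6 km = +5.88°C, so T = -11.36°C.
Net change vs windward start: -11.36 − 3.1 = -14.46°C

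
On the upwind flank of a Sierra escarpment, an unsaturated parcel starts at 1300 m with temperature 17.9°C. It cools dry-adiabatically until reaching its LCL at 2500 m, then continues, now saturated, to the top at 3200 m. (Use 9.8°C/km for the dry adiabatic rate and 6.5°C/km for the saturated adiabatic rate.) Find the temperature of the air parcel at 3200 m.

1.59°C

1300–2500 m, dry: Δz = 1.2 km ⇒ ΔT = -11.76°C; T = 6.14°C
2500–3200 m, saturated: Δz = 0.7 km ⇒ ΔT = -4.55°C; T = 1.59°C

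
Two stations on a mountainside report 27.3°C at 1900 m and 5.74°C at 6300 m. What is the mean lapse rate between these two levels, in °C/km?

Γ = −ΔT/Δz = (27.3 − 5.74) / (6300 − 1900) m
  = 21.56°C / 4.4 km = 4.9°C/km

4.9°C/km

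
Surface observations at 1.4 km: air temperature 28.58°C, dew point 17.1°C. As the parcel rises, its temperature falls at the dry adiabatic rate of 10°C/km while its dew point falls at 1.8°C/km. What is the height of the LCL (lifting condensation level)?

2.8 km

T and T_d converge at 10 − 1.8 = 8.2°C per km
Height above start = (28.58 − 17.1) / 8.2 = 1.4 km
LCL altitude = 1400 m + 1400 m = 2800 m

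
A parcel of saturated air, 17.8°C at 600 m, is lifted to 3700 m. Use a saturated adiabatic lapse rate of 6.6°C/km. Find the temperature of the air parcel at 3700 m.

-2.66°C

Saturated adiabatic to 3700 m: -6.6 × 3.1 km = -20.46°C, so T = -2.66°C.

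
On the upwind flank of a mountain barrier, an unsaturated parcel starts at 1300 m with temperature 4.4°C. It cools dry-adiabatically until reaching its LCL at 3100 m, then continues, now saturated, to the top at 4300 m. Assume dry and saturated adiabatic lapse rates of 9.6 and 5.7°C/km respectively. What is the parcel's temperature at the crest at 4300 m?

-19.72°C

1300–3100 m, dry: Δz = 1.8 km ⇒ ΔT = -17.28°C; T = -12.88°C
3100–4300 m, saturated: Δz = 1.2 km ⇒ ΔT = -6.84°C; T = -19.72°C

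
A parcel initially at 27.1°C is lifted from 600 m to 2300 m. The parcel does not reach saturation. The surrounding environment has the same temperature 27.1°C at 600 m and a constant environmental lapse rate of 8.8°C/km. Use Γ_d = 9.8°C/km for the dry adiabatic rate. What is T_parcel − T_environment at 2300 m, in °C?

-1.7°C (parcel cooler than environment)

Parcel:
  600–2300 m, dry: Δz = 1.7 km ⇒ ΔT = -16.66°C; T = 10.44°C
Environment:
  600–2300 m, environment: Δz = 1.7 km ⇒ ΔT = -14.96°C; T = 12.14°C
T_parcel − T_env = 10.44 − 12.14 = -1.7°C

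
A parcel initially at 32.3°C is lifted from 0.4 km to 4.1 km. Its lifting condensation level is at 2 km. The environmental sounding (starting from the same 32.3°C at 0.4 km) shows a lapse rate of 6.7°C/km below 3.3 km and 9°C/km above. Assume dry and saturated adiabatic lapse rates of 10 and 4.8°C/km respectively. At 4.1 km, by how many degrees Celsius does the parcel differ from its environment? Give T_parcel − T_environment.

Parcel:
  Dry to 2000 m: -10 × 1.6 km = -16°C, so T = 16.3°C.
  Saturated to 4100 m: -4.8 × 2.1 km = -10.08°C, so T = 6.22°C.
Environment:
  Environment, lower layer to 3300 m: -6.7 × 2.9 km = -19.43°C, so T = 12.87°C.
  Environment, upper layer to 4100 m: -9 × 0.8 km = -7.2°C, so T = 5.67°C.
T_parcel − T_env = 6.22 − 5.67 = +0.55°C

+0.55°C (parcel warmer than environment)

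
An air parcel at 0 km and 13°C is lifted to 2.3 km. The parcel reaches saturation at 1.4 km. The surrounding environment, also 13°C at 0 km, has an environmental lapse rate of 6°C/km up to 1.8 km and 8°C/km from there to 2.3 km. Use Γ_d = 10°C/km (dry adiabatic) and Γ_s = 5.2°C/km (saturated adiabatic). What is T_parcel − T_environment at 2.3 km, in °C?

Parcel:
  Dry to 1400 m: -10 × 1.4 km = -14°C, so T = -1°C.
  Saturated to 2300 m: -5.2 × 0.9 km = -4.68°C, so T = -5.68°C.
Environment:
  Environment, lower layer to 1800 m: -6 × 1.8 km = -10.8°C, so T = 2.2°C.
  Environment, upper layer to 2300 m: -8 × 0.5 km = -4°C, so T = -1.8°C.
T_parcel − T_env = -5.68 − (-1.8) = -3.88°C

-3.88°C (parcel cooler than environment)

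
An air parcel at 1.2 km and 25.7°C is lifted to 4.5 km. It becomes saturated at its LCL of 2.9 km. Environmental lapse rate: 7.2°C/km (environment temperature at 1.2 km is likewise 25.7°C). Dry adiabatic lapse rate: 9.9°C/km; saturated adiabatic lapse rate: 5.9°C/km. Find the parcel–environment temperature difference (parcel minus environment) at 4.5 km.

-2.51°C (parcel cooler than environment)

Parcel:
  Dry to 2900 m: -9.9 × 1.7 km = -16.83°C, so T = 8.87°C.
  Saturated to 4500 m: -5.9 × 1.6 km = -9.44°C, so T = -0.57°C.
Environment:
  Environment to 4500 m: -7.2 × 3.3 km = -23.76°C, so T = 1.94°C.
T_parcel − T_env = -0.57 − 1.94 = -2.51°C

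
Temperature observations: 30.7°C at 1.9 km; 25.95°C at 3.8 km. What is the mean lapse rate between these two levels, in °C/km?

2.5°C/km

Γ = −ΔT/Δz = (30.7 − 25.95) / (3800 − 1900) m
  = 4.75°C / 1.9 km = 2.5°C/km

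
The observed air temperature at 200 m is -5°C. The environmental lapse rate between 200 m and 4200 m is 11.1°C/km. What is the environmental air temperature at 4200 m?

-49.4°C

Environmental to 4200 m: -11.1 × 4 km = -44.4°C, so T = -49.4°C.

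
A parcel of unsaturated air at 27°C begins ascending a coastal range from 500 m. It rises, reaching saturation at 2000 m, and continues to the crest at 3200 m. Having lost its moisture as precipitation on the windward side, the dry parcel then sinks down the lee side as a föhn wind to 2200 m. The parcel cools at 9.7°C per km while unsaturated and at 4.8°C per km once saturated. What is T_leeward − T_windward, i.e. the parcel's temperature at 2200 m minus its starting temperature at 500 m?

From 500 m to 2000 m (dry): cools by 9.7 × 1.5 = 14.55°C, giving 12.45°C.
From 2000 m to 3200 m (saturated): cools by 4.8 × 1.2 = 5.76°C, giving 6.69°C.
From 3200 m to 2200 m (dry descent): warms by 9.7 × 1 = 9.7°C, giving 16.39°C.
Net change vs windward start: 16.39 − 27 = -10.61°C

-10.61°C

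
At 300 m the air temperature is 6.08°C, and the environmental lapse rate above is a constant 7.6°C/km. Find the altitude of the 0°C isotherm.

Height above start = (6.08 − 0) / 7.6 = 0.8 km
Altitude = 300 m + 800 m = 1100 m

1100 m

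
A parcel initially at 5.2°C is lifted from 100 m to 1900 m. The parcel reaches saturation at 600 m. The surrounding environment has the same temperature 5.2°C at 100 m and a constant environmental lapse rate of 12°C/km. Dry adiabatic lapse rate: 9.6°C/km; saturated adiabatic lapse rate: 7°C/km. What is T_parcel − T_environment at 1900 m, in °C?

+7.7°C (parcel warmer than environment)

Parcel:
  From 100 m to 600 m (dry): cools by 9.6 × 0.5 = 4.8°C, giving 0.4°C.
  From 600 m to 1900 m (saturated): cools by 7 × 1.3 = 9.1°C, giving -8.7°C.
Environment:
  From 100 m to 1900 m (environment): cools by 12 × 1.8 = 21.6°C, giving -16.4°C.
T_parcel − T_env = -8.7 − (-16.4) = +7.7°C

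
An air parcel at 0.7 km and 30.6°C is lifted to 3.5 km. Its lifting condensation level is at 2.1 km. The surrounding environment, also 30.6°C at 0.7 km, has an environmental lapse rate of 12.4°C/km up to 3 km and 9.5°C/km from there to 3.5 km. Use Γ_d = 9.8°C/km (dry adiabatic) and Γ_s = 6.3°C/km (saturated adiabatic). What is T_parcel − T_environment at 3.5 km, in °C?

Parcel:
  700 → 2100 m (dry, 9.8°C/km): ΔT = -9.8 × 1.4 = -13.72°C → T = 16.88°C
  2100 → 3500 m (saturated, 6.3°C/km): ΔT = -6.3 × 1.4 = -8.82°C → T = 8.06°C
Environment:
  700 → 3000 m (environment, lower layer, 12.4°C/km): ΔT = -12.4 × 2.3 = -28.52°C → T = 2.08°C
  3000 → 3500 m (environment, upper layer, 9.5°C/km): ΔT = -9.5 × 0.5 = -4.75°C → T = -2.67°C
T_parcel − T_env = 8.06 − (-2.67) = +10.73°C

+10.73°C (parcel warmer than environment)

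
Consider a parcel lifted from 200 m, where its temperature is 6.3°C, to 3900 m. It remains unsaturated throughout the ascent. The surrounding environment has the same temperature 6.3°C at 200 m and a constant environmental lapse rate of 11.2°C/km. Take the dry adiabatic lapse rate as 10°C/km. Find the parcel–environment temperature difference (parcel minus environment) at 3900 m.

+4.44°C (parcel warmer than environment)

Parcel:
  200 → 3900 m (dry, 10°C/km): ΔT = -10 × 3.7 = -37°C → T = -30.7°C
Environment:
  200 → 3900 m (environment, 11.2°C/km): ΔT = -11.2 × 3.7 = -41.44°C → T = -35.14°C
T_parcel − T_env = -30.7 − (-35.14) = +4.44°C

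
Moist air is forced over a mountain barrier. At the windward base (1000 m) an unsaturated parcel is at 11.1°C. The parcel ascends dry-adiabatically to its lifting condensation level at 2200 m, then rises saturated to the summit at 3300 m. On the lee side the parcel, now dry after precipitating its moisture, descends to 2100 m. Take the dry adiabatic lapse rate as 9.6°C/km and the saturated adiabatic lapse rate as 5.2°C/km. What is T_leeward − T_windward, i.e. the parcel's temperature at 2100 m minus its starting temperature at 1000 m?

1000–2200 m, dry: Δz = 1.2 km ⇒ ΔT = -11.52°C; T = -0.42°C
2200–3300 m, saturated: Δz = 1.1 km ⇒ ΔT = -5.72°C; T = -6.14°C
3300–2100 m, dry descent: Δz = 1.2 km ⇒ ΔT = +11.52°C; T = 5.38°C
Net change vs windward start: 5.38 − 11.1 = -5.72°C

-5.72°C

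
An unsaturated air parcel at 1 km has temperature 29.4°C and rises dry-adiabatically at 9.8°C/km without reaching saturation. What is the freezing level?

4 km

Height above start = (29.4 − 0) / 9.8 = 3 km
Altitude = 1000 m + 3000 m = 4000 m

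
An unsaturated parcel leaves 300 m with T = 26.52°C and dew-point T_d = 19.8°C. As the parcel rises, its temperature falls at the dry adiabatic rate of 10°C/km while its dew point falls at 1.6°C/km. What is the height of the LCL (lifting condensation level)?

1100 m

T and T_d converge at 10 − 1.6 = 8.4°C per km
Height above start = (26.52 − 19.8) / 8.4 = 0.8 km
LCL altitude = 300 m + 800 m = 1100 m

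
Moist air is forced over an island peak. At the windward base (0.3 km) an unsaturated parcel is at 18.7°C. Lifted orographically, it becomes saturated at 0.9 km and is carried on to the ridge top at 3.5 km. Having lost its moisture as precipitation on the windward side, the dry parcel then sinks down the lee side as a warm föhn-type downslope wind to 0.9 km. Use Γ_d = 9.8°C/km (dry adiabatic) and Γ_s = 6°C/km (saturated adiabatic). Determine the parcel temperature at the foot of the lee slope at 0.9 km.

300–900 m, dry: Δz = 0.6 km ⇒ ΔT = -5.88°C; T = 12.82°C
900–3500 m, saturated: Δz = 2.6 km ⇒ ΔT = -15.6°C; T = -2.78°C
3500–900 m, dry descent: Δz = 2.6 km ⇒ ΔT = +25.48°C; T = 22.7°C

22.7°C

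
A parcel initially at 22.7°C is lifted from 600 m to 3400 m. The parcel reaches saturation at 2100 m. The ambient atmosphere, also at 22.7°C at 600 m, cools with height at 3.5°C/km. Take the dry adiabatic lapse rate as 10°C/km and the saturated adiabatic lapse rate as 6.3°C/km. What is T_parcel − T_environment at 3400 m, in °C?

-13.39°C (parcel cooler than environment)

Parcel:
  600 → 2100 m (dry, 10°C/km): ΔT = -10 × 1.5 = -15°C → T = 7.7°C
  2100 → 3400 m (saturated, 6.3°C/km): ΔT = -6.3 × 1.3 = -8.19°C → T = -0.49°C
Environment:
  600 → 3400 m (environment, 3.5°C/km): ΔT = -3.5 × 2.8 = -9.8°C → T = 12.9°C
T_parcel − T_env = -0.49 − 12.9 = -13.39°C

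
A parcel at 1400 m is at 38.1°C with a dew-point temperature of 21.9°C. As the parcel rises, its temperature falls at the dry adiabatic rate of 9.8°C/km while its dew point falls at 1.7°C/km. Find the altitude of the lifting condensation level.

3400 m

T and T_d converge at 9.8 − 1.7 = 8.1°C per km
Height above start = (38.1 − 21.9) / 8.1 = 2 km
LCL altitude = 1400 m + 2000 m = 3400 m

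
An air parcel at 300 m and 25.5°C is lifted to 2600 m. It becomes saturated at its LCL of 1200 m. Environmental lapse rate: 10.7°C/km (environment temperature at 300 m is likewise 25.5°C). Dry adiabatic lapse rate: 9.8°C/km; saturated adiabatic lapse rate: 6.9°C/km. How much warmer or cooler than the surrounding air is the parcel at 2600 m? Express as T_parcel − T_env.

+6.13°C (parcel warmer than environment)

Parcel:
  300 → 1200 m (dry, 9.8°C/km): ΔT = -9.8 × 0.9 = -8.82°C → T = 16.68°C
  1200 → 2600 m (saturated, 6.9°C/km): ΔT = -6.9 × 1.4 = -9.66°C → T = 7.02°C
Environment:
  300 → 2600 m (environment, 10.7°C/km): ΔT = -10.7 × 2.3 = -24.61°C → T = 0.89°C
T_parcel − T_env = 7.02 − 0.89 = +6.13°C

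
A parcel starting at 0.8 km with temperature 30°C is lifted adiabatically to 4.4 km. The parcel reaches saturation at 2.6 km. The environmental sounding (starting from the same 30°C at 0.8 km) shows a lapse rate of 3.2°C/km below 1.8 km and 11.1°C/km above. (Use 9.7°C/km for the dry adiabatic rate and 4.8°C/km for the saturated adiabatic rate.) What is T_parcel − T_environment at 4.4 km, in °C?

+5.96°C (parcel warmer than environment)

Parcel:
  From 800 m to 2600 m (dry): cools by 9.7 × 1.8 = 17.46°C, giving 12.54°C.
  From 2600 m to 4400 m (saturated): cools by 4.8 × 1.8 = 8.64°C, giving 3.9°C.
Environment:
  From 800 m to 1800 m (environment, lower layer): cools by 3.2 × 1 = 3.2°C, giving 26.8°C.
  From 1800 m to 4400 m (environment, upper layer): cools by 11.1 × 2.6 = 28.86°C, giving -2.06°C.
T_parcel − T_env = 3.9 − (-2.06) = +5.96°C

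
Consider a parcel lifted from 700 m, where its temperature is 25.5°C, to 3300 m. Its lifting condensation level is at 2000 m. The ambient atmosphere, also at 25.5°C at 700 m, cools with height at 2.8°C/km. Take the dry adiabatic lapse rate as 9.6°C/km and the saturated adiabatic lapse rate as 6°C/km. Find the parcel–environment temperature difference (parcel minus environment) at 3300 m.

-13°C (parcel cooler than environment)

Parcel:
  From 700 m to 2000 m (dry): cools by 9.6 × 1.3 = 12.48°C, giving 13.02°C.
  From 2000 m to 3300 m (saturated): cools by 6 × 1.3 = 7.8°C, giving 5.22°C.
Environment:
  From 700 m to 3300 m (environment): cools by 2.8 × 2.6 = 7.28°C, giving 18.22°C.
T_parcel − T_env = 5.22 − 18.22 = -13°C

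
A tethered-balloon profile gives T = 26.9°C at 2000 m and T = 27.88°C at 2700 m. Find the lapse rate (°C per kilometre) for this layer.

Γ = −ΔT/Δz = (26.9 − 27.88) / (2700 − 2000) m
  = -0.98°C / 0.7 km = -1.4°C/km

-1.4°C/km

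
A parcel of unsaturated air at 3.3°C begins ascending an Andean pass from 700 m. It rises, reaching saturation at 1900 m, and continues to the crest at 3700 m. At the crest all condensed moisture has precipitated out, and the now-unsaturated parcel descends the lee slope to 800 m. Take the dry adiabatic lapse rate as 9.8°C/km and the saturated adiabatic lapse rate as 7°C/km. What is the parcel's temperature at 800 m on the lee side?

700 → 1900 m (dry, 9.8°C/km): ΔT = -9.8 × 1.2 = -11.76°C → T = -8.46°C
1900 → 3700 m (saturated, 7°C/km): ΔT = -7 × 1.8 = -12.6°C → T = -21.06°C
3700 → 800 m (dry descent, 9.8°C/km): ΔT = +9.8 × 2.9 = +28.42°C → T = 7.36°C

7.36°C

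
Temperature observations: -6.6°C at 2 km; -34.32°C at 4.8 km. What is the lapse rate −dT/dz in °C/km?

Γ = −ΔT/Δz = (-6.6 − (-34.32)) / (4800 − 2000) m
  = 27.72°C / 2.8 km = 9.9°C/km

9.9°C/km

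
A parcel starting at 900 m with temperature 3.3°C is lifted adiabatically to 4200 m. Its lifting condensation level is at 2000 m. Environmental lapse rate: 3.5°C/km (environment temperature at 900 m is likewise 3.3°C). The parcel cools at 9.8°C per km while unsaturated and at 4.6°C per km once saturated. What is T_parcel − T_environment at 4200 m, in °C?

Parcel:
  900 → 2000 m (dry, 9.8°C/km): ΔT = -9.8 × 1.1 = -10.78°C → T = -7.48°C
  2000 → 4200 m (saturated, 4.6°C/km): ΔT = -4.6 × 2.2 = -10.12°C → T = -17.6°C
Environment:
  900 → 4200 m (environment, 3.5°C/km): ΔT = -3.5 × 3.3 = -11.55°C → T = -8.25°C
T_parcel − T_env = -17.6 − (-8.25) = -9.35°C

-9.35°C (parcel cooler than environment)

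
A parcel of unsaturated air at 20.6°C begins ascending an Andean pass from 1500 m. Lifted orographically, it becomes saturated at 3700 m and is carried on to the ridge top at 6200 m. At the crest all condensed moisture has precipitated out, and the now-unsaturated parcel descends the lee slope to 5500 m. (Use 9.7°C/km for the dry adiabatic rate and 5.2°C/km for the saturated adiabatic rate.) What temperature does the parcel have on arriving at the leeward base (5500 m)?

From 1500 m to 3700 m (dry): cools by 9.7 × 2.2 = 21.34°C, giving -0.74°C.
From 3700 m to 6200 m (saturated): cools by 5.2 × 2.5 = 13°C, giving -13.74°C.
From 6200 m to 5500 m (dry descent): warms by 9.7 × 0.7 = 6.79°C, giving -6.95°C.

-6.95°C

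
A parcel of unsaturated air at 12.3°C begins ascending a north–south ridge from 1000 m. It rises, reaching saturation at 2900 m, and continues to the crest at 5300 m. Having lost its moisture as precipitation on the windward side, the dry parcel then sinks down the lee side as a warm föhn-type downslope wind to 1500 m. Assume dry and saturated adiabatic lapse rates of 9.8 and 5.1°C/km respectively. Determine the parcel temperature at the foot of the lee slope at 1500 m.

1000 → 2900 m (dry, 9.8°C/km): ΔT = -9.8 × 1.9 = -18.62°C → T = -6.32°C
2900 → 5300 m (saturated, 5.1°C/km): ΔT = -5.1 × 2.4 = -12.24°C → T = -18.56°C
5300 → 1500 m (dry descent, 9.8°C/km): ΔT = +9.8 × 3.8 = +37.24°C → T = 18.68°C

18.68°C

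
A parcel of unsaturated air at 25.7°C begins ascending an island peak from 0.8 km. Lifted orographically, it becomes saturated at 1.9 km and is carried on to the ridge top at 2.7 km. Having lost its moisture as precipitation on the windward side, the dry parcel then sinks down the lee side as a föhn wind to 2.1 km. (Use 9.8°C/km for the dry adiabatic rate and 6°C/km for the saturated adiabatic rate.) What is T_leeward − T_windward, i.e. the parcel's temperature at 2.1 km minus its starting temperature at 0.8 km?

-9.7°C

From 800 m to 1900 m (dry): cools by 9.8 × 1.1 = 10.78°C, giving 14.92°C.
From 1900 m to 2700 m (saturated): cools by 6 × 0.8 = 4.8°C, giving 10.12°C.
From 2700 m to 2100 m (dry descent): warms by 9.8 × 0.6 = 5.88°C, giving 16°C.
Net change vs windward start: 16 − 25.7 = -9.7°C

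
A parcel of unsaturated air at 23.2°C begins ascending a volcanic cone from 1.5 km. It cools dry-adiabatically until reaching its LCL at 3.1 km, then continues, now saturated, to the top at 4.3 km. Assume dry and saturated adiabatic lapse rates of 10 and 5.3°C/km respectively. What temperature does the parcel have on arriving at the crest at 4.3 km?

1500–3100 m, dry: Δz = 1.6 km ⇒ ΔT = -16°C; T = 7.2°C
3100–4300 m, saturated: Δz = 1.2 km ⇒ ΔT = -6.36°C; T = 0.84°C

0.84°C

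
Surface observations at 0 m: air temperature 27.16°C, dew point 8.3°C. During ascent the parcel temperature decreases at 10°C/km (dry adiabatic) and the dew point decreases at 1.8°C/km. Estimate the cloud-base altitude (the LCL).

2300 m

T and T_d converge at 10 − 1.8 = 8.2°C per km
Height above start = (27.16 − 8.3) / 8.2 = 2.3 km
LCL altitude = 0 m + 2300 m = 2300 m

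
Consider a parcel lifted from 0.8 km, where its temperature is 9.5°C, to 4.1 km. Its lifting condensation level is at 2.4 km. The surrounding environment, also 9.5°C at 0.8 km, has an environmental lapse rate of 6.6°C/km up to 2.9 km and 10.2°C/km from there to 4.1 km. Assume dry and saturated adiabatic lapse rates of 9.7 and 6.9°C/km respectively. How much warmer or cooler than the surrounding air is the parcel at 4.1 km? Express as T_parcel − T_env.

Parcel:
  800–2400 m, dry: Δz = 1.6 km ⇒ ΔT = -15.52°C; T = -6.02°C
  2400–4100 m, saturated: Δz = 1.7 km ⇒ ΔT = -11.73°C; T = -17.75°C
Environment:
  800–2900 m, environment, lower layer: Δz = 2.1 km ⇒ ΔT = -13.86°C; T = -4.36°C
  2900–4100 m, environment, upper layer: Δz = 1.2 km ⇒ ΔT = -12.24°C; T = -16.6°C
T_parcel − T_env = -17.75 − (-16.6) = -1.15°C

-1.15°C (parcel cooler than environment)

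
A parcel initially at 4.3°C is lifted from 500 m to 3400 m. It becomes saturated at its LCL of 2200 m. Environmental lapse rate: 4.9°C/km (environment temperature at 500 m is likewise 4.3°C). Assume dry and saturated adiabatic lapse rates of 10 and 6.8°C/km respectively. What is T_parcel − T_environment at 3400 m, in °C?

Parcel:
  500 → 2200 m (dry, 10°C/km): ΔT = -10 × 1.7 = -17°C → T = -12.7°C
  2200 → 3400 m (saturated, 6.8°C/km): ΔT = -6.8 × 1.2 = -8.16°C → T = -20.86°C
Environment:
  500 → 3400 m (environment, 4.9°C/km): ΔT = -4.9 × 2.9 = -14.21°C → T = -9.91°C
T_parcel − T_env = -20.86 − (-9.91) = -10.95°C

-10.95°C (parcel cooler than environment)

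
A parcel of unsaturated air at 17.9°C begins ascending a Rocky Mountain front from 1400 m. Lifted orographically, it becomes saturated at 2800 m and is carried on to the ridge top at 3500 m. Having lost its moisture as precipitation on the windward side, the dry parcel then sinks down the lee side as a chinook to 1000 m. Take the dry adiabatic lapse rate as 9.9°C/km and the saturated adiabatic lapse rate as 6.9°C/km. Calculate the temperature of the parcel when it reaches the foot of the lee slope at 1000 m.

From 1400 m to 2800 m (dry): cools by 9.9 × 1.4 = 13.86°C, giving 4.04°C.
From 2800 m to 3500 m (saturated): cools by 6.9 × 0.7 = 4.83°C, giving -0.79°C.
From 3500 m to 1000 m (dry descent): warms by 9.9 × 2.5 = 24.75°C, giving 23.96°C.

23.96°C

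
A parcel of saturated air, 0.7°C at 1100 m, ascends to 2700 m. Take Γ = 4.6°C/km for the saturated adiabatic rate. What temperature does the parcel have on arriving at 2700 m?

1100–2700 m, saturated adiabatic: Δz = 1.6 km ⇒ ΔT = -7.36°C; T = -6.66°C

-6.66°C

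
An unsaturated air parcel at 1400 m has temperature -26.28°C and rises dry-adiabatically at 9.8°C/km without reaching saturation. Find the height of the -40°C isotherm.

Height above start = (-26.28 − (-40)) / 9.8 = 1.4 km
Altitude = 1400 m + 1400 m = 2800 m

2800 m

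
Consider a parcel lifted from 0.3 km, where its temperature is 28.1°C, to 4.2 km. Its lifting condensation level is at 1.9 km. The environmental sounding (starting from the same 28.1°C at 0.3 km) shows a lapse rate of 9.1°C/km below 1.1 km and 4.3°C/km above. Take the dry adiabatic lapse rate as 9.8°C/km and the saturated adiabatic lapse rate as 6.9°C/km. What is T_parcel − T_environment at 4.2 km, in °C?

Parcel:
  From 300 m to 1900 m (dry): cools by 9.8 × 1.6 = 15.68°C, giving 12.42°C.
  From 1900 m to 4200 m (saturated): cools by 6.9 × 2.3 = 15.87°C, giving -3.45°C.
Environment:
  From 300 m to 1100 m (environment, lower layer): cools by 9.1 × 0.8 = 7.28°C, giving 20.82°C.
  From 1100 m to 4200 m (environment, upper layer): cools by 4.3 × 3.1 = 13.33°C, giving 7.49°C.
T_parcel − T_env = -3.45 − 7.49 = -10.94°C

-10.94°C (parcel cooler than environment)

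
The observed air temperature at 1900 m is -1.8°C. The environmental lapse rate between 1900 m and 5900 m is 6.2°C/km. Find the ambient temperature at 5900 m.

1900–5900 m, environmental: Δz = 4 km ⇒ ΔT = -24.8°C; T = -26.6°C

-26.6°C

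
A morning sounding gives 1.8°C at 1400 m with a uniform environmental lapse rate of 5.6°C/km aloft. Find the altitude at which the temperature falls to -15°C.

4400 m

Height above start = (1.8 − (-15)) / 5.6 = 3 km
Altitude = 1400 m + 3000 m = 4400 m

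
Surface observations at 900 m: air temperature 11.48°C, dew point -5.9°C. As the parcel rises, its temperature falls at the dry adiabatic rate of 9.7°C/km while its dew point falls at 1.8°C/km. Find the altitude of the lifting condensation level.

3100 m

T and T_d converge at 9.7 − 1.8 = 7.9°C per km
Height above start = (11.48 − (-5.9)) / 7.9 = 2.2 km
LCL altitude = 900 m + 2200 m = 3100 m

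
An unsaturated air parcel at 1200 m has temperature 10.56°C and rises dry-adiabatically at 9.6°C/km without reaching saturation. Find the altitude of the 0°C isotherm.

Height above start = (10.56 − 0) / 9.6 = 1.1 km
Altitude = 1200 m + 1100 m = 2300 m

2300 m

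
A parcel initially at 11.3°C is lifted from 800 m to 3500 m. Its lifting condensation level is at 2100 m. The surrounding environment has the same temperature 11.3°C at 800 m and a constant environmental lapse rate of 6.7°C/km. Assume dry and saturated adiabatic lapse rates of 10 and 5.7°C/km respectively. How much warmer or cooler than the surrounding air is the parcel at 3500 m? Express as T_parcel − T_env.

Parcel:
  800 → 2100 m (dry, 10°C/km): ΔT = -10 × 1.3 = -13°C → T = -1.7°C
  2100 → 3500 m (saturated, 5.7°C/km): ΔT = -5.7 × 1.4 = -7.98°C → T = -9.68°C
Environment:
  800 → 3500 m (environment, 6.7°C/km): ΔT = -6.7 × 2.7 = -18.09°C → T = -6.79°C
T_parcel − T_env = -9.68 − (-6.79) = -2.89°C

-2.89°C (parcel cooler than environment)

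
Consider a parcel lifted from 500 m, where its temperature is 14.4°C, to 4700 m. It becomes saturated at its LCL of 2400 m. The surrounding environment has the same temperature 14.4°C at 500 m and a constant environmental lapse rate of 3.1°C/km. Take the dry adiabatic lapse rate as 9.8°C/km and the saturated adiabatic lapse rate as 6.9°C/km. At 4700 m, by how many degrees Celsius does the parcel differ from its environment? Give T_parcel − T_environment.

-21.47°C (parcel cooler than environment)

Parcel:
  500 → 2400 m (dry, 9.8°C/km): ΔT = -9.8 × 1.9 = -18.62°C → T = -4.22°C
  2400 → 4700 m (saturated, 6.9°C/km): ΔT = -6.9 × 2.3 = -15.87°C → T = -20.09°C
Environment:
  500 → 4700 m (environment, 3.1°C/km): ΔT = -3.1 × 4.2 = -13.02°C → T = 1.38°C
T_parcel − T_env = -20.09 − 1.38 = -21.47°C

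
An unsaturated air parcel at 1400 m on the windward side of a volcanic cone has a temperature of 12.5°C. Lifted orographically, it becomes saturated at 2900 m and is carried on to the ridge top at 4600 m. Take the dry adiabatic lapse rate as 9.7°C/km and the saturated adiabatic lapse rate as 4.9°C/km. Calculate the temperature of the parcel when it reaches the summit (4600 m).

-10.38°C

From 1400 m to 2900 m (dry): cools by 9.7 × 1.5 = 14.55°C, giving -2.05°C.
From 2900 m to 4600 m (saturated): cools by 4.9 × 1.7 = 8.33°C, giving -10.38°C.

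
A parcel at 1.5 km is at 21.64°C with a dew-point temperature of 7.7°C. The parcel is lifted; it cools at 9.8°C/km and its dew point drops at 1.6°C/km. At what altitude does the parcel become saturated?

3.2 km

T and T_d converge at 9.8 − 1.6 = 8.2°C per km
Height above start = (21.64 − 7.7) / 8.2 = 1.7 km
LCL altitude = 1500 m + 1700 m = 3200 m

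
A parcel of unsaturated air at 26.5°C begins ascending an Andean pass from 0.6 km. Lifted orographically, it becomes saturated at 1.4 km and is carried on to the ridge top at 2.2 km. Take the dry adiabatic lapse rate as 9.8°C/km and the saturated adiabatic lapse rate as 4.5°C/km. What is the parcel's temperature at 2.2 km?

15.06°C

600–1400 m, dry: Δz = 0.8 km ⇒ ΔT = -7.84°C; T = 18.66°C
1400–2200 m, saturated: Δz = 0.8 km ⇒ ΔT = -3.6°C; T = 15.06°C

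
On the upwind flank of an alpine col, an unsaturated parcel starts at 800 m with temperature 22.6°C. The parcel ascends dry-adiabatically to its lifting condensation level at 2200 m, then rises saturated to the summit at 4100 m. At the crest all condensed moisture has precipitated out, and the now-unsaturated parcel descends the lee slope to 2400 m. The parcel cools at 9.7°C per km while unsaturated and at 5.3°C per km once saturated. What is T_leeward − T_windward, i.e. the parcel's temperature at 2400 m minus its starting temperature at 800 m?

800–2200 m, dry: Δz = 1.4 km ⇒ ΔT = -13.58°C; T = 9.02°C
2200–4100 m, saturated: Δz = 1.9 km ⇒ ΔT = -10.07°C; T = -1.05°C
4100–2400 m, dry descent: Δz = 1.7 km ⇒ ΔT = +16.49°C; T = 15.44°C
Net change vs windward start: 15.44 − 22.6 = -7.16°C

-7.16°C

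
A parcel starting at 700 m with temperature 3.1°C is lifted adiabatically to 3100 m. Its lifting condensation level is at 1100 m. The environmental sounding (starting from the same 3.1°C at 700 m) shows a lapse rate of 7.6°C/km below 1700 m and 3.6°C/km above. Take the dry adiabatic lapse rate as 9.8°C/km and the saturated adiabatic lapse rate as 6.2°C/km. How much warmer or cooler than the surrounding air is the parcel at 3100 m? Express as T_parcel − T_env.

-3.68°C (parcel cooler than environment)

Parcel:
  700–1100 m, dry: Δz = 0.4 km ⇒ ΔT = -3.92°C; T = -0.82°C
  1100–3100 m, saturated: Δz = 2 km ⇒ ΔT = -12.4°C; T = -13.22°C
Environment:
  700–1700 m, environment, lower layer: Δz = 1 km ⇒ ΔT = -7.6°C; T = -4.5°C
  1700–3100 m, environment, upper layer: Δz = 1.4 km ⇒ ΔT = -5.04°C; T = -9.54°C
T_parcel − T_env = -13.22 − (-9.54) = -3.68°C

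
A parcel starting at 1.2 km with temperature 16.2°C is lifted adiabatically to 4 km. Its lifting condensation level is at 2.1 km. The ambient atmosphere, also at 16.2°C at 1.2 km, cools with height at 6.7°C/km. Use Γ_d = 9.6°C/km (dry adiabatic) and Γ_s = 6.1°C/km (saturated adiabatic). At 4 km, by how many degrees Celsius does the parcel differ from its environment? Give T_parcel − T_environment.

Parcel:
  Dry to 2100 m: -9.6 × 0.9 km = -8.64°C, so T = 7.56°C.
  Saturated to 4000 m: -6.1 × 1.9 km = -11.59°C, so T = -4.03°C.
Environment:
  Environment to 4000 m: -6.7 × 2.8 km = -18.76°C, so T = -2.56°C.
T_parcel − T_env = -4.03 − (-2.56) = -1.47°C

-1.47°C (parcel cooler than environment)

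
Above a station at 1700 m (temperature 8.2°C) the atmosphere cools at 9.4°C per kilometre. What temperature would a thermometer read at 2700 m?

1700–2700 m, environmental: Δz = 1 km ⇒ ΔT = -9.4°C; T = -1.2°C

-1.2°C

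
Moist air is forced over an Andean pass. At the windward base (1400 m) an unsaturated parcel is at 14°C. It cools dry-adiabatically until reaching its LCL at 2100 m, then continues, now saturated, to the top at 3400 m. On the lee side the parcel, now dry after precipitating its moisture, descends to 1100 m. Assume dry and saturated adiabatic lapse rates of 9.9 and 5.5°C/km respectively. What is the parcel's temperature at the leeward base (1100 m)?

Dry to 2100 m: -9.9 × 0.7 km = -6.93°C, so T = 7.07°C.
Saturated to 3400 m: -5.5 × 1.3 km = -7.15°C, so T = -0.08°C.
Dry descent to 1100 m: +9.9 × 2.3 km = +22.77°C, so T = 22.69°C.

22.69°C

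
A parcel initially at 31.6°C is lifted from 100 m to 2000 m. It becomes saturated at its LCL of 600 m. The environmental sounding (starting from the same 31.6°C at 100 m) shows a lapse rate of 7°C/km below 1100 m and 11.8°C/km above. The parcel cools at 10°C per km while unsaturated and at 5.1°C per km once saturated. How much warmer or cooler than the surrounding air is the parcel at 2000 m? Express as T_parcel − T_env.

Parcel:
  100 → 600 m (dry, 10°C/km): ΔT = -10 × 0.5 = -5°C → T = 26.6°C
  600 → 2000 m (saturated, 5.1°C/km): ΔT = -5.1 × 1.4 = -7.14°C → T = 19.46°C
Environment:
  100 → 1100 m (environment, lower layer, 7°C/km): ΔT = -7 × 1 = -7°C → T = 24.6°C
  1100 → 2000 m (environment, upper layer, 11.8°C/km): ΔT = -11.8 × 0.9 = -10.62°C → T = 13.98°C
T_parcel − T_env = 19.46 − 13.98 = +5.48°C

+5.48°C (parcel warmer than environment)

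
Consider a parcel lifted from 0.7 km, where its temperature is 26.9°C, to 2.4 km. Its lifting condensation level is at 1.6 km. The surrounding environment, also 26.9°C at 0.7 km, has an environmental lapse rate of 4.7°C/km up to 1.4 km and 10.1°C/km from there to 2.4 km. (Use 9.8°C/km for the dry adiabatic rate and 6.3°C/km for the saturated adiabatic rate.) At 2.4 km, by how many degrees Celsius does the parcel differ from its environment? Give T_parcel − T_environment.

Parcel:
  Dry to 1600 m: -9.8 × 0.9 km = -8.82°C, so T = 18.08°C.
  Saturated to 2400 m: -6.3 × 0.8 km = -5.04°C, so T = 13.04°C.
Environment:
  Environment, lower layer to 1400 m: -4.7 × 0.7 km = -3.29°C, so T = 23.61°C.
  Environment, upper layer to 2400 m: -10.1 × 1 km = -10.1°C, so T = 13.51°C.
T_parcel − T_env = 13.04 − 13.51 = -0.47°C

-0.47°C (parcel cooler than environment)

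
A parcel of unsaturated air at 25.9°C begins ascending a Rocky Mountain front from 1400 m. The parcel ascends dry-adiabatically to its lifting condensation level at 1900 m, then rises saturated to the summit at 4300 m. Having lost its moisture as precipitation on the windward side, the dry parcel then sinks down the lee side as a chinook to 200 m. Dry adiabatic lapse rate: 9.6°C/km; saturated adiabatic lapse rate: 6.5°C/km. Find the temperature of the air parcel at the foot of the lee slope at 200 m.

From 1400 m to 1900 m (dry): cools by 9.6 × 0.5 = 4.8°C, giving 21.1°C.
From 1900 m to 4300 m (saturated): cools by 6.5 × 2.4 = 15.6°C, giving 5.5°C.
From 4300 m to 200 m (dry descent): warms by 9.6 × 4.1 = 39.36°C, giving 44.86°C.

44.86°C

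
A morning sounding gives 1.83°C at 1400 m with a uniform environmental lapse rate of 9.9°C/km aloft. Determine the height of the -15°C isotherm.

3100 m

Height above start = (1.83 − (-15)) / 9.9 = 1.7 km
Altitude = 1400 m + 1700 m = 3100 m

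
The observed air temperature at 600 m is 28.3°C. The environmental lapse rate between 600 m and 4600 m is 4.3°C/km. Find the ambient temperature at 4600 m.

11.1°C

600 → 4600 m (environmental, 4.3°C/km): ΔT = -4.3 × 4 = -17.2°C → T = 11.1°C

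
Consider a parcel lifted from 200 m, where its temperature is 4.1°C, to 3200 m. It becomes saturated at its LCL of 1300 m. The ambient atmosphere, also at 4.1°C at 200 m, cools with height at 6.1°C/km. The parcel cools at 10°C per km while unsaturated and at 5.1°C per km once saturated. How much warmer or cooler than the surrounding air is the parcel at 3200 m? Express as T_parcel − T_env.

-2.39°C (parcel cooler than environment)

Parcel:
  From 200 m to 1300 m (dry): cools by 10 × 1.1 = 11°C, giving -6.9°C.
  From 1300 m to 3200 m (saturated): cools by 5.1 × 1.9 = 9.69°C, giving -16.59°C.
Environment:
  From 200 m to 3200 m (environment): cools by 6.1 × 3 = 18.3°C, giving -14.2°C.
T_parcel − T_env = -16.59 − (-14.2) = -2.39°C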